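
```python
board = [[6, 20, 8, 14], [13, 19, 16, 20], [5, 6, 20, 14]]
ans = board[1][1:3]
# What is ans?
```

board[1] = [13, 19, 16, 20]. board[1] has length 4. The slice board[1][1:3] selects indices [1, 2] (1->19, 2->16), giving [19, 16].

[19, 16]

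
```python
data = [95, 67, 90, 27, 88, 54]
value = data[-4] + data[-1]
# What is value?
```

data has length 6. Negative index -4 maps to positive index 6 + (-4) = 2. data[2] = 90.
data has length 6. Negative index -1 maps to positive index 6 + (-1) = 5. data[5] = 54.
Sum: 90 + 54 = 144.

144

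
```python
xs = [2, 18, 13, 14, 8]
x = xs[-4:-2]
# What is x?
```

xs has length 5. The slice xs[-4:-2] selects indices [1, 2] (1->18, 2->13), giving [18, 13].

[18, 13]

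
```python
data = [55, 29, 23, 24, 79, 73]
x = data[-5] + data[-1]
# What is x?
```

data has length 6. Negative index -5 maps to positive index 6 + (-5) = 1. data[1] = 29.
data has length 6. Negative index -1 maps to positive index 6 + (-1) = 5. data[5] = 73.
Sum: 29 + 73 = 102.

102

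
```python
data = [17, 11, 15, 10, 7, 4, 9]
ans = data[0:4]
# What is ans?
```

data has length 7. The slice data[0:4] selects indices [0, 1, 2, 3] (0->17, 1->11, 2->15, 3->10), giving [17, 11, 15, 10].

[17, 11, 15, 10]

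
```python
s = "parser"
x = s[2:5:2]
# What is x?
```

s has length 6. The slice s[2:5:2] selects indices [2, 4] (2->'r', 4->'e'), giving 're'.

're'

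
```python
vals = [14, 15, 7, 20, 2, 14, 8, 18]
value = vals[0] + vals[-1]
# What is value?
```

vals has length 8. vals[0] = 14.
vals has length 8. Negative index -1 maps to positive index 8 + (-1) = 7. vals[7] = 18.
Sum: 14 + 18 = 32.

32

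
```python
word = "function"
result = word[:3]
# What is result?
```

word has length 8. The slice word[:3] selects indices [0, 1, 2] (0->'f', 1->'u', 2->'n'), giving 'fun'.

'fun'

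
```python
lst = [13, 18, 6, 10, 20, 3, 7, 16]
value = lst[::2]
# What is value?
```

lst has length 8. The slice lst[::2] selects indices [0, 2, 4, 6] (0->13, 2->6, 4->20, 6->7), giving [13, 6, 20, 7].

[13, 6, 20, 7]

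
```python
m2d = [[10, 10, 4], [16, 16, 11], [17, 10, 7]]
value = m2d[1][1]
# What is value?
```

m2d[1] = [16, 16, 11]. Taking column 1 of that row yields 16.

16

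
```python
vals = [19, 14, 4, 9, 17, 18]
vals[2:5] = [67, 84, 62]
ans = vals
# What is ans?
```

vals starts as [19, 14, 4, 9, 17, 18] (length 6). The slice vals[2:5] covers indices [2, 3, 4] with values [4, 9, 17]. Replacing that slice with [67, 84, 62] (same length) produces [19, 14, 67, 84, 62, 18].

[19, 14, 67, 84, 62, 18]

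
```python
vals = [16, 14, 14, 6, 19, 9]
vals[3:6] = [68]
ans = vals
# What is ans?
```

vals starts as [16, 14, 14, 6, 19, 9] (length 6). The slice vals[3:6] covers indices [3, 4, 5] with values [6, 19, 9]. Replacing that slice with [68] (different length) produces [16, 14, 14, 68].

[16, 14, 14, 68]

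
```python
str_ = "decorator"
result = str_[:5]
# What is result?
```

str_ has length 9. The slice str_[:5] selects indices [0, 1, 2, 3, 4] (0->'d', 1->'e', 2->'c', 3->'o', 4->'r'), giving 'decor'.

'decor'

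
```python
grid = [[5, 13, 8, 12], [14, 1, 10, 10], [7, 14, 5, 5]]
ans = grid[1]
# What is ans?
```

grid has 3 rows. Row 1 is [14, 1, 10, 10].

[14, 1, 10, 10]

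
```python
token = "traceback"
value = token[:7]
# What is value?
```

token has length 9. The slice token[:7] selects indices [0, 1, 2, 3, 4, 5, 6] (0->'t', 1->'r', 2->'a', 3->'c', 4->'e', 5->'b', 6->'a'), giving 'traceba'.

'traceba'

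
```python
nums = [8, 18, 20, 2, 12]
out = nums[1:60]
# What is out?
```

nums has length 5. The slice nums[1:60] selects indices [1, 2, 3, 4] (1->18, 2->20, 3->2, 4->12), giving [18, 20, 2, 12].

[18, 20, 2, 12]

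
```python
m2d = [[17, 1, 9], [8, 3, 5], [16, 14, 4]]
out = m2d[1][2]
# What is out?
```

m2d[1] = [8, 3, 5]. Taking column 2 of that row yields 5.

5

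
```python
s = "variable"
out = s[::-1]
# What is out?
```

s has length 8. The slice s[::-1] selects indices [7, 6, 5, 4, 3, 2, 1, 0] (7->'e', 6->'l', 5->'b', 4->'a', 3->'i', 2->'r', 1->'a', 0->'v'), giving 'elbairav'.

'elbairav'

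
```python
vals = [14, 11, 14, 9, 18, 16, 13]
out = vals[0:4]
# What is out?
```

vals has length 7. The slice vals[0:4] selects indices [0, 1, 2, 3] (0->14, 1->11, 2->14, 3->9), giving [14, 11, 14, 9].

[14, 11, 14, 9]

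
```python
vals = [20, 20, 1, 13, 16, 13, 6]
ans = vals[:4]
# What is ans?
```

vals has length 7. The slice vals[:4] selects indices [0, 1, 2, 3] (0->20, 1->20, 2->1, 3->13), giving [20, 20, 1, 13].

[20, 20, 1, 13]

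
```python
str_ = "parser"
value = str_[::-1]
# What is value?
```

str_ has length 6. The slice str_[::-1] selects indices [5, 4, 3, 2, 1, 0] (5->'r', 4->'e', 3->'s', 2->'r', 1->'a', 0->'p'), giving 'resrap'.

'resrap'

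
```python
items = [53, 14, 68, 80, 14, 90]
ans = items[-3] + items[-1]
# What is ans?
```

items has length 6. Negative index -3 maps to positive index 6 + (-3) = 3. items[3] = 80.
items has length 6. Negative index -1 maps to positive index 6 + (-1) = 5. items[5] = 90.
Sum: 80 + 90 = 170.

170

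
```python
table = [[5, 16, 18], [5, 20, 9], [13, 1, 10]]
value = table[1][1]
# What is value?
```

table[1] = [5, 20, 9]. Taking column 1 of that row yields 20.

20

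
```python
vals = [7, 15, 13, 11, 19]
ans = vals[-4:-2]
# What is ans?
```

vals has length 5. The slice vals[-4:-2] selects indices [1, 2] (1->15, 2->13), giving [15, 13].

[15, 13]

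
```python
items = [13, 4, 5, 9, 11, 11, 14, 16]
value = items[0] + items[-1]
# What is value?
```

items has length 8. items[0] = 13.
items has length 8. Negative index -1 maps to positive index 8 + (-1) = 7. items[7] = 16.
Sum: 13 + 16 = 29.

29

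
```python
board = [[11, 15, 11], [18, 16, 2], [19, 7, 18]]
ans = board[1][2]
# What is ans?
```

board[1] = [18, 16, 2]. Taking column 2 of that row yields 2.

2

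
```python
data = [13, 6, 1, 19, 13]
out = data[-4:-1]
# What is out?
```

data has length 5. The slice data[-4:-1] selects indices [1, 2, 3] (1->6, 2->1, 3->19), giving [6, 1, 19].

[6, 1, 19]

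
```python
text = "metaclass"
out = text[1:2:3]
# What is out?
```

text has length 9. The slice text[1:2:3] selects indices [1] (1->'e'), giving 'e'.

'e'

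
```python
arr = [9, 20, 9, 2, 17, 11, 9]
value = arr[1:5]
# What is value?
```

arr has length 7. The slice arr[1:5] selects indices [1, 2, 3, 4] (1->20, 2->9, 3->2, 4->17), giving [20, 9, 2, 17].

[20, 9, 2, 17]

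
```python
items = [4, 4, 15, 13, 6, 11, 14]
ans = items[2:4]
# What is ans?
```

items has length 7. The slice items[2:4] selects indices [2, 3] (2->15, 3->13), giving [15, 13].

[15, 13]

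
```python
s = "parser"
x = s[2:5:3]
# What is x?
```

s has length 6. The slice s[2:5:3] selects indices [2] (2->'r'), giving 'r'.

'r'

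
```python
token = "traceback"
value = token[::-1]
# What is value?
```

token has length 9. The slice token[::-1] selects indices [8, 7, 6, 5, 4, 3, 2, 1, 0] (8->'k', 7->'c', 6->'a', 5->'b', 4->'e', 3->'c', 2->'a', 1->'r', 0->'t'), giving 'kcabecart'.

'kcabecart'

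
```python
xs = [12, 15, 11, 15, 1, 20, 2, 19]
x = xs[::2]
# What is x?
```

xs has length 8. The slice xs[::2] selects indices [0, 2, 4, 6] (0->12, 2->11, 4->1, 6->2), giving [12, 11, 1, 2].

[12, 11, 1, 2]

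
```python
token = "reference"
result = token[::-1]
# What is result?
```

token has length 9. The slice token[::-1] selects indices [8, 7, 6, 5, 4, 3, 2, 1, 0] (8->'e', 7->'c', 6->'n', 5->'e', 4->'r', 3->'e', 2->'f', 1->'e', 0->'r'), giving 'ecnerefer'.

'ecnerefer'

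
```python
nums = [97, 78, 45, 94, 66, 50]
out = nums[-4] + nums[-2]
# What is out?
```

nums has length 6. Negative index -4 maps to positive index 6 + (-4) = 2. nums[2] = 45.
nums has length 6. Negative index -2 maps to positive index 6 + (-2) = 4. nums[4] = 66.
Sum: 45 + 66 = 111.

111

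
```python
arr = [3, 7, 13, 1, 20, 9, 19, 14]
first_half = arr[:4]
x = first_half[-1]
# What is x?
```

arr has length 8. The slice arr[:4] selects indices [0, 1, 2, 3] (0->3, 1->7, 2->13, 3->1), giving [3, 7, 13, 1]. So first_half = [3, 7, 13, 1]. Then first_half[-1] = 1.

1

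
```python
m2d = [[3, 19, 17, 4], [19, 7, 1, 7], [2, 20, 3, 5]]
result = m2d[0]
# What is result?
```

m2d has 3 rows. Row 0 is [3, 19, 17, 4].

[3, 19, 17, 4]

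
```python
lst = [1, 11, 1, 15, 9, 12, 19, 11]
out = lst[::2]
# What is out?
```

lst has length 8. The slice lst[::2] selects indices [0, 2, 4, 6] (0->1, 2->1, 4->9, 6->19), giving [1, 1, 9, 19].

[1, 1, 9, 19]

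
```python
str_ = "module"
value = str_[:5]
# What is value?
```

str_ has length 6. The slice str_[:5] selects indices [0, 1, 2, 3, 4] (0->'m', 1->'o', 2->'d', 3->'u', 4->'l'), giving 'modul'.

'modul'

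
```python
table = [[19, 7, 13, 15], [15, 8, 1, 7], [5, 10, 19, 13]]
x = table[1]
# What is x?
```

table has 3 rows. Row 1 is [15, 8, 1, 7].

[15, 8, 1, 7]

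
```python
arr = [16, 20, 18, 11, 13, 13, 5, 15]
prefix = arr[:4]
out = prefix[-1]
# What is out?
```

arr has length 8. The slice arr[:4] selects indices [0, 1, 2, 3] (0->16, 1->20, 2->18, 3->11), giving [16, 20, 18, 11]. So prefix = [16, 20, 18, 11]. Then prefix[-1] = 11.

11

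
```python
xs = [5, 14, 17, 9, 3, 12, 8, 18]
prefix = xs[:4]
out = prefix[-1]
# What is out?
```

xs has length 8. The slice xs[:4] selects indices [0, 1, 2, 3] (0->5, 1->14, 2->17, 3->9), giving [5, 14, 17, 9]. So prefix = [5, 14, 17, 9]. Then prefix[-1] = 9.

9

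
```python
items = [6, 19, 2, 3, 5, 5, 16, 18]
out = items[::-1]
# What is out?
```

items has length 8. The slice items[::-1] selects indices [7, 6, 5, 4, 3, 2, 1, 0] (7->18, 6->16, 5->5, 4->5, 3->3, 2->2, 1->19, 0->6), giving [18, 16, 5, 5, 3, 2, 19, 6].

[18, 16, 5, 5, 3, 2, 19, 6]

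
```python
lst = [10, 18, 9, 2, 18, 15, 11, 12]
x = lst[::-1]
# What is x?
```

lst has length 8. The slice lst[::-1] selects indices [7, 6, 5, 4, 3, 2, 1, 0] (7->12, 6->11, 5->15, 4->18, 3->2, 2->9, 1->18, 0->10), giving [12, 11, 15, 18, 2, 9, 18, 10].

[12, 11, 15, 18, 2, 9, 18, 10]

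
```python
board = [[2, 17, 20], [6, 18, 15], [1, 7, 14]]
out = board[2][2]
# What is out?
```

board[2] = [1, 7, 14]. Taking column 2 of that row yields 14.

14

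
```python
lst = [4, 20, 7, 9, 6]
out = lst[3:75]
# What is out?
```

lst has length 5. The slice lst[3:75] selects indices [3, 4] (3->9, 4->6), giving [9, 6].

[9, 6]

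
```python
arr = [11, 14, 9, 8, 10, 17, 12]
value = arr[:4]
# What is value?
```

arr has length 7. The slice arr[:4] selects indices [0, 1, 2, 3] (0->11, 1->14, 2->9, 3->8), giving [11, 14, 9, 8].

[11, 14, 9, 8]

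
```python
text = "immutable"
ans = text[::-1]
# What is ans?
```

text has length 9. The slice text[::-1] selects indices [8, 7, 6, 5, 4, 3, 2, 1, 0] (8->'e', 7->'l', 6->'b', 5->'a', 4->'t', 3->'u', 2->'m', 1->'m', 0->'i'), giving 'elbatummi'.

'elbatummi'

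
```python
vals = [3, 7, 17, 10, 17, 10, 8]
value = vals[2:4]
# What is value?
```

vals has length 7. The slice vals[2:4] selects indices [2, 3] (2->17, 3->10), giving [17, 10].

[17, 10]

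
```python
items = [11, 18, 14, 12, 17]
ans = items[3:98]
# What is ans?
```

items has length 5. The slice items[3:98] selects indices [3, 4] (3->12, 4->17), giving [12, 17].

[12, 17]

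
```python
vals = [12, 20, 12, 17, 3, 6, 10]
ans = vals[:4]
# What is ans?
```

vals has length 7. The slice vals[:4] selects indices [0, 1, 2, 3] (0->12, 1->20, 2->12, 3->17), giving [12, 20, 12, 17].

[12, 20, 12, 17]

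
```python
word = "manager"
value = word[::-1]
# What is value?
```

word has length 7. The slice word[::-1] selects indices [6, 5, 4, 3, 2, 1, 0] (6->'r', 5->'e', 4->'g', 3->'a', 2->'n', 1->'a', 0->'m'), giving 'reganam'.

'reganam'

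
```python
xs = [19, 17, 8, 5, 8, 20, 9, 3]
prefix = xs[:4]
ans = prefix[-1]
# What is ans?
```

xs has length 8. The slice xs[:4] selects indices [0, 1, 2, 3] (0->19, 1->17, 2->8, 3->5), giving [19, 17, 8, 5]. So prefix = [19, 17, 8, 5]. Then prefix[-1] = 5.

5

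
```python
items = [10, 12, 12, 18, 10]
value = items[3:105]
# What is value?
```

items has length 5. The slice items[3:105] selects indices [3, 4] (3->18, 4->10), giving [18, 10].

[18, 10]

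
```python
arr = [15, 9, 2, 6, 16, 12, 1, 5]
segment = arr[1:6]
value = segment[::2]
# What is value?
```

arr has length 8. The slice arr[1:6] selects indices [1, 2, 3, 4, 5] (1->9, 2->2, 3->6, 4->16, 5->12), giving [9, 2, 6, 16, 12]. So segment = [9, 2, 6, 16, 12]. segment has length 5. The slice segment[::2] selects indices [0, 2, 4] (0->9, 2->6, 4->12), giving [9, 6, 12].

[9, 6, 12]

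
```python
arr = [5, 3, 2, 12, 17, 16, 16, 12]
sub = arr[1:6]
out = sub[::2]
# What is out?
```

arr has length 8. The slice arr[1:6] selects indices [1, 2, 3, 4, 5] (1->3, 2->2, 3->12, 4->17, 5->16), giving [3, 2, 12, 17, 16]. So sub = [3, 2, 12, 17, 16]. sub has length 5. The slice sub[::2] selects indices [0, 2, 4] (0->3, 2->12, 4->16), giving [3, 12, 16].

[3, 12, 16]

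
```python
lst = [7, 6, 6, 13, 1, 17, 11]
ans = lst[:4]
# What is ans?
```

lst has length 7. The slice lst[:4] selects indices [0, 1, 2, 3] (0->7, 1->6, 2->6, 3->13), giving [7, 6, 6, 13].

[7, 6, 6, 13]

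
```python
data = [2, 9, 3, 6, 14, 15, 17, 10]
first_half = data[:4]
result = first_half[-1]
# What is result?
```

data has length 8. The slice data[:4] selects indices [0, 1, 2, 3] (0->2, 1->9, 2->3, 3->6), giving [2, 9, 3, 6]. So first_half = [2, 9, 3, 6]. Then first_half[-1] = 6.

6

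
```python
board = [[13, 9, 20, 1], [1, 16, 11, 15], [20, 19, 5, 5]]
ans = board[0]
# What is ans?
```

board has 3 rows. Row 0 is [13, 9, 20, 1].

[13, 9, 20, 1]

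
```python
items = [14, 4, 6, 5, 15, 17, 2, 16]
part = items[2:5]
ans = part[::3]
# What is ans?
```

items has length 8. The slice items[2:5] selects indices [2, 3, 4] (2->6, 3->5, 4->15), giving [6, 5, 15]. So part = [6, 5, 15]. part has length 3. The slice part[::3] selects indices [0] (0->6), giving [6].

[6]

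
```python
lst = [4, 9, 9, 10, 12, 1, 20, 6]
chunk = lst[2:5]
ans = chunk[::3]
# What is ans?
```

lst has length 8. The slice lst[2:5] selects indices [2, 3, 4] (2->9, 3->10, 4->12), giving [9, 10, 12]. So chunk = [9, 10, 12]. chunk has length 3. The slice chunk[::3] selects indices [0] (0->9), giving [9].

[9]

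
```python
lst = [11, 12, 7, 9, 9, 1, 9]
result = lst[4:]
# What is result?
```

lst has length 7. The slice lst[4:] selects indices [4, 5, 6] (4->9, 5->1, 6->9), giving [9, 1, 9].

[9, 1, 9]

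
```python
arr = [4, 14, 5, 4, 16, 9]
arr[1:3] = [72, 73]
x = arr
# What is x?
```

arr starts as [4, 14, 5, 4, 16, 9] (length 6). The slice arr[1:3] covers indices [1, 2] with values [14, 5]. Replacing that slice with [72, 73] (same length) produces [4, 72, 73, 4, 16, 9].

[4, 72, 73, 4, 16, 9]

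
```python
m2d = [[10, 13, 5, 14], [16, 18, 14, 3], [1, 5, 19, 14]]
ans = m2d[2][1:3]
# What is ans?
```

m2d[2] = [1, 5, 19, 14]. m2d[2] has length 4. The slice m2d[2][1:3] selects indices [1, 2] (1->5, 2->19), giving [5, 19].

[5, 19]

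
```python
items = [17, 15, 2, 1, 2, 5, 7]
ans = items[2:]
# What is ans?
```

items has length 7. The slice items[2:] selects indices [2, 3, 4, 5, 6] (2->2, 3->1, 4->2, 5->5, 6->7), giving [2, 1, 2, 5, 7].

[2, 1, 2, 5, 7]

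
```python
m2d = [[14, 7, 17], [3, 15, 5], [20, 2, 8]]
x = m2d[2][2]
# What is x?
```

m2d[2] = [20, 2, 8]. Taking column 2 of that row yields 8.

8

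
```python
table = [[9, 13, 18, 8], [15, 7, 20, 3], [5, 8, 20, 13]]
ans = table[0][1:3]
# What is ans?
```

table[0] = [9, 13, 18, 8]. table[0] has length 4. The slice table[0][1:3] selects indices [1, 2] (1->13, 2->18), giving [13, 18].

[13, 18]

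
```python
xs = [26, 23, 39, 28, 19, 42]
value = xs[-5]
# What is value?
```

xs has length 6. Negative index -5 maps to positive index 6 + (-5) = 1. xs[1] = 23.

23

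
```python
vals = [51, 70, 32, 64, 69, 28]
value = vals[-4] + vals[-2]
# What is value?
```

vals has length 6. Negative index -4 maps to positive index 6 + (-4) = 2. vals[2] = 32.
vals has length 6. Negative index -2 maps to positive index 6 + (-2) = 4. vals[4] = 69.
Sum: 32 + 69 = 101.

101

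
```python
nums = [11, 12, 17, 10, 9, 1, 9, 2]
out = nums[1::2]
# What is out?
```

nums has length 8. The slice nums[1::2] selects indices [1, 3, 5, 7] (1->12, 3->10, 5->1, 7->2), giving [12, 10, 1, 2].

[12, 10, 1, 2]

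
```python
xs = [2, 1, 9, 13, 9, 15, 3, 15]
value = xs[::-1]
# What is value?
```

xs has length 8. The slice xs[::-1] selects indices [7, 6, 5, 4, 3, 2, 1, 0] (7->15, 6->3, 5->15, 4->9, 3->13, 2->9, 1->1, 0->2), giving [15, 3, 15, 9, 13, 9, 1, 2].

[15, 3, 15, 9, 13, 9, 1, 2]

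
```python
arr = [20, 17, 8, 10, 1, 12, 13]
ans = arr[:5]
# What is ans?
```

arr has length 7. The slice arr[:5] selects indices [0, 1, 2, 3, 4] (0->20, 1->17, 2->8, 3->10, 4->1), giving [20, 17, 8, 10, 1].

[20, 17, 8, 10, 1]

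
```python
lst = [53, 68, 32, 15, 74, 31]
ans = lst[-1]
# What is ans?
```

lst has length 6. Negative index -1 maps to positive index 6 + (-1) = 5. lst[5] = 31.

31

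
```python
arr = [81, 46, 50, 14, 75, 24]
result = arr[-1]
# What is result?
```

arr has length 6. Negative index -1 maps to positive index 6 + (-1) = 5. arr[5] = 24.

24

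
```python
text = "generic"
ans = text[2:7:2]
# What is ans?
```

text has length 7. The slice text[2:7:2] selects indices [2, 4, 6] (2->'n', 4->'r', 6->'c'), giving 'nrc'.

'nrc'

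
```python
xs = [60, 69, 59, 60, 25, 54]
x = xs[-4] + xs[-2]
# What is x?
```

xs has length 6. Negative index -4 maps to positive index 6 + (-4) = 2. xs[2] = 59.
xs has length 6. Negative index -2 maps to positive index 6 + (-2) = 4. xs[4] = 25.
Sum: 59 + 25 = 84.

84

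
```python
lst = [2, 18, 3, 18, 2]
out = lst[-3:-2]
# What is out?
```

lst has length 5. The slice lst[-3:-2] selects indices [2] (2->3), giving [3].

[3]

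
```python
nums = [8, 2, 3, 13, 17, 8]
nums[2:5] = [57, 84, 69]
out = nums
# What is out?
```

nums starts as [8, 2, 3, 13, 17, 8] (length 6). The slice nums[2:5] covers indices [2, 3, 4] with values [3, 13, 17]. Replacing that slice with [57, 84, 69] (same length) produces [8, 2, 57, 84, 69, 8].

[8, 2, 57, 84, 69, 8]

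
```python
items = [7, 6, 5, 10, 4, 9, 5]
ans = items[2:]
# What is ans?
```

items has length 7. The slice items[2:] selects indices [2, 3, 4, 5, 6] (2->5, 3->10, 4->4, 5->9, 6->5), giving [5, 10, 4, 9, 5].

[5, 10, 4, 9, 5]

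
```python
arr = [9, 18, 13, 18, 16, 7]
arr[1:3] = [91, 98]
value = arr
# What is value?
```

arr starts as [9, 18, 13, 18, 16, 7] (length 6). The slice arr[1:3] covers indices [1, 2] with values [18, 13]. Replacing that slice with [91, 98] (same length) produces [9, 91, 98, 18, 16, 7].

[9, 91, 98, 18, 16, 7]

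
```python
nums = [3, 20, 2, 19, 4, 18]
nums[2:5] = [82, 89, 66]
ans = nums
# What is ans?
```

nums starts as [3, 20, 2, 19, 4, 18] (length 6). The slice nums[2:5] covers indices [2, 3, 4] with values [2, 19, 4]. Replacing that slice with [82, 89, 66] (same length) produces [3, 20, 82, 89, 66, 18].

[3, 20, 82, 89, 66, 18]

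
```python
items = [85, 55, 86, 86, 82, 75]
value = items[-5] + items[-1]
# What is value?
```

items has length 6. Negative index -5 maps to positive index 6 + (-5) = 1. items[1] = 55.
items has length 6. Negative index -1 maps to positive index 6 + (-1) = 5. items[5] = 75.
Sum: 55 + 75 = 130.

130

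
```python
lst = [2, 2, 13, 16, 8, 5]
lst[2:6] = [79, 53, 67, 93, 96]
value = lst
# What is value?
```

lst starts as [2, 2, 13, 16, 8, 5] (length 6). The slice lst[2:6] covers indices [2, 3, 4, 5] with values [13, 16, 8, 5]. Replacing that slice with [79, 53, 67, 93, 96] (different length) produces [2, 2, 79, 53, 67, 93, 96].

[2, 2, 79, 53, 67, 93, 96]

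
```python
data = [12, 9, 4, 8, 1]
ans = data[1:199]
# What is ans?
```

data has length 5. The slice data[1:199] selects indices [1, 2, 3, 4] (1->9, 2->4, 3->8, 4->1), giving [9, 4, 8, 1].

[9, 4, 8, 1]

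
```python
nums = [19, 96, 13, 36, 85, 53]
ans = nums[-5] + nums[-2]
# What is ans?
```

nums has length 6. Negative index -5 maps to positive index 6 + (-5) = 1. nums[1] = 96.
nums has length 6. Negative index -2 maps to positive index 6 + (-2) = 4. nums[4] = 85.
Sum: 96 + 85 = 181.

181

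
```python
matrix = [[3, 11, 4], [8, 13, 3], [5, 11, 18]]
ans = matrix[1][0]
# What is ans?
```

matrix[1] = [8, 13, 3]. Taking column 0 of that row yields 8.

8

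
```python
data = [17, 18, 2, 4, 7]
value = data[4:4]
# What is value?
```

data has length 5. The slice data[4:4] resolves to an empty index range, so the result is [].

[]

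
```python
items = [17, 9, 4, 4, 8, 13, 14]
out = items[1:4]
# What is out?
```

items has length 7. The slice items[1:4] selects indices [1, 2, 3] (1->9, 2->4, 3->4), giving [9, 4, 4].

[9, 4, 4]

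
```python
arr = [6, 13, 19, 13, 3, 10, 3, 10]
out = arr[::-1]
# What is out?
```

arr has length 8. The slice arr[::-1] selects indices [7, 6, 5, 4, 3, 2, 1, 0] (7->10, 6->3, 5->10, 4->3, 3->13, 2->19, 1->13, 0->6), giving [10, 3, 10, 3, 13, 19, 13, 6].

[10, 3, 10, 3, 13, 19, 13, 6]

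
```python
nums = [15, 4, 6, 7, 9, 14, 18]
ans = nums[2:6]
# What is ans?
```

nums has length 7. The slice nums[2:6] selects indices [2, 3, 4, 5] (2->6, 3->7, 4->9, 5->14), giving [6, 7, 9, 14].

[6, 7, 9, 14]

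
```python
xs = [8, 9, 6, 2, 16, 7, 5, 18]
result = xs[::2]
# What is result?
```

xs has length 8. The slice xs[::2] selects indices [0, 2, 4, 6] (0->8, 2->6, 4->16, 6->5), giving [8, 6, 16, 5].

[8, 6, 16, 5]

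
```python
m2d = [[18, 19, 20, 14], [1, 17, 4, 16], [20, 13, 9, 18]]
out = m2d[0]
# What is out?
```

m2d has 3 rows. Row 0 is [18, 19, 20, 14].

[18, 19, 20, 14]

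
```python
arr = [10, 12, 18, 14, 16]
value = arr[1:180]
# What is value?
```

arr has length 5. The slice arr[1:180] selects indices [1, 2, 3, 4] (1->12, 2->18, 3->14, 4->16), giving [12, 18, 14, 16].

[12, 18, 14, 16]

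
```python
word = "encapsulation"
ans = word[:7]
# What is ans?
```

word has length 13. The slice word[:7] selects indices [0, 1, 2, 3, 4, 5, 6] (0->'e', 1->'n', 2->'c', 3->'a', 4->'p', 5->'s', 6->'u'), giving 'encapsu'.

'encapsu'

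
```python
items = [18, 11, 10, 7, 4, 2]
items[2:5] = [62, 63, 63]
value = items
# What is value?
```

items starts as [18, 11, 10, 7, 4, 2] (length 6). The slice items[2:5] covers indices [2, 3, 4] with values [10, 7, 4]. Replacing that slice with [62, 63, 63] (same length) produces [18, 11, 62, 63, 63, 2].

[18, 11, 62, 63, 63, 2]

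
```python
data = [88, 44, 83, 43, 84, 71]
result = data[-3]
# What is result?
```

data has length 6. Negative index -3 maps to positive index 6 + (-3) = 3. data[3] = 43.

43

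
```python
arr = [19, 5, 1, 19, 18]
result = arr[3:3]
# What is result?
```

arr has length 5. The slice arr[3:3] resolves to an empty index range, so the result is [].

[]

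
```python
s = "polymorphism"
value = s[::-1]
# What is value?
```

s has length 12. The slice s[::-1] selects indices [11, 10, 9, 8, 7, 6, 5, 4, 3, 2, 1, 0] (11->'m', 10->'s', 9->'i', 8->'h', 7->'p', 6->'r', 5->'o', 4->'m', 3->'y', 2->'l', 1->'o', 0->'p'), giving 'msihpromylop'.

'msihpromylop'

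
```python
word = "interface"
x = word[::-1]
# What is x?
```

word has length 9. The slice word[::-1] selects indices [8, 7, 6, 5, 4, 3, 2, 1, 0] (8->'e', 7->'c', 6->'a', 5->'f', 4->'r', 3->'e', 2->'t', 1->'n', 0->'i'), giving 'ecafretni'.

'ecafretni'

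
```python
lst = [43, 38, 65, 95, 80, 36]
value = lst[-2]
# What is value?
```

lst has length 6. Negative index -2 maps to positive index 6 + (-2) = 4. lst[4] = 80.

80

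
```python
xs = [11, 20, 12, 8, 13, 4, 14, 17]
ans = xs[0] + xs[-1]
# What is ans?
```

xs has length 8. xs[0] = 11.
xs has length 8. Negative index -1 maps to positive index 8 + (-1) = 7. xs[7] = 17.
Sum: 11 + 17 = 28.

28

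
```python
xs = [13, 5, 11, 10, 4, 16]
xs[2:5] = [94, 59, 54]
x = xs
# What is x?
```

xs starts as [13, 5, 11, 10, 4, 16] (length 6). The slice xs[2:5] covers indices [2, 3, 4] with values [11, 10, 4]. Replacing that slice with [94, 59, 54] (same length) produces [13, 5, 94, 59, 54, 16].

[13, 5, 94, 59, 54, 16]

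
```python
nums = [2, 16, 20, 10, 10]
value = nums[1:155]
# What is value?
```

nums has length 5. The slice nums[1:155] selects indices [1, 2, 3, 4] (1->16, 2->20, 3->10, 4->10), giving [16, 20, 10, 10].

[16, 20, 10, 10]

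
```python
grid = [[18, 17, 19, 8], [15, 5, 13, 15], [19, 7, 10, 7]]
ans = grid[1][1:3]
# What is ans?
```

grid[1] = [15, 5, 13, 15]. grid[1] has length 4. The slice grid[1][1:3] selects indices [1, 2] (1->5, 2->13), giving [5, 13].

[5, 13]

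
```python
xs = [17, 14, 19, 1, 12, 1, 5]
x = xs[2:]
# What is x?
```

xs has length 7. The slice xs[2:] selects indices [2, 3, 4, 5, 6] (2->19, 3->1, 4->12, 5->1, 6->5), giving [19, 1, 12, 1, 5].

[19, 1, 12, 1, 5]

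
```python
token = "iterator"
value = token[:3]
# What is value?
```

token has length 8. The slice token[:3] selects indices [0, 1, 2] (0->'i', 1->'t', 2->'e'), giving 'ite'.

'ite'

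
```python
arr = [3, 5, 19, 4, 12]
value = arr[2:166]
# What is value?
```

arr has length 5. The slice arr[2:166] selects indices [2, 3, 4] (2->19, 3->4, 4->12), giving [19, 4, 12].

[19, 4, 12]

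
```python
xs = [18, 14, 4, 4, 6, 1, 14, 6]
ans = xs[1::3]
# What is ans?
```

xs has length 8. The slice xs[1::3] selects indices [1, 4, 7] (1->14, 4->6, 7->6), giving [14, 6, 6].

[14, 6, 6]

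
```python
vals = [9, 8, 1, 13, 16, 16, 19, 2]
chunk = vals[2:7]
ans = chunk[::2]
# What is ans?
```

vals has length 8. The slice vals[2:7] selects indices [2, 3, 4, 5, 6] (2->1, 3->13, 4->16, 5->16, 6->19), giving [1, 13, 16, 16, 19]. So chunk = [1, 13, 16, 16, 19]. chunk has length 5. The slice chunk[::2] selects indices [0, 2, 4] (0->1, 2->16, 4->19), giving [1, 16, 19].

[1, 16, 19]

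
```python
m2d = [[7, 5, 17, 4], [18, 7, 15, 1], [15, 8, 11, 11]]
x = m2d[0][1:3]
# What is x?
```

m2d[0] = [7, 5, 17, 4]. m2d[0] has length 4. The slice m2d[0][1:3] selects indices [1, 2] (1->5, 2->17), giving [5, 17].

[5, 17]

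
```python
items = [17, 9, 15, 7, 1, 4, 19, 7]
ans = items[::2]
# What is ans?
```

items has length 8. The slice items[::2] selects indices [0, 2, 4, 6] (0->17, 2->15, 4->1, 6->19), giving [17, 15, 1, 19].

[17, 15, 1, 19]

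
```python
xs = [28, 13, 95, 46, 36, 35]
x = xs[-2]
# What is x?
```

xs has length 6. Negative index -2 maps to positive index 6 + (-2) = 4. xs[4] = 36.

36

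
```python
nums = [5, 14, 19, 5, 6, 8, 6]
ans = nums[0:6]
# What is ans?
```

nums has length 7. The slice nums[0:6] selects indices [0, 1, 2, 3, 4, 5] (0->5, 1->14, 2->19, 3->5, 4->6, 5->8), giving [5, 14, 19, 5, 6, 8].

[5, 14, 19, 5, 6, 8]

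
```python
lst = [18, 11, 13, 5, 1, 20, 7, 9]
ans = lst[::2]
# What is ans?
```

lst has length 8. The slice lst[::2] selects indices [0, 2, 4, 6] (0->18, 2->13, 4->1, 6->7), giving [18, 13, 1, 7].

[18, 13, 1, 7]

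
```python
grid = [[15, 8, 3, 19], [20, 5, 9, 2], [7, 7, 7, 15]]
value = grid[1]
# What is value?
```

grid has 3 rows. Row 1 is [20, 5, 9, 2].

[20, 5, 9, 2]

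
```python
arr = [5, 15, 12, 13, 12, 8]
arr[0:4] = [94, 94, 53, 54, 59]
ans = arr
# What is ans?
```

arr starts as [5, 15, 12, 13, 12, 8] (length 6). The slice arr[0:4] covers indices [0, 1, 2, 3] with values [5, 15, 12, 13]. Replacing that slice with [94, 94, 53, 54, 59] (different length) produces [94, 94, 53, 54, 59, 12, 8].

[94, 94, 53, 54, 59, 12, 8]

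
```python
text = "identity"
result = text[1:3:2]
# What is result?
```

text has length 8. The slice text[1:3:2] selects indices [1] (1->'d'), giving 'd'.

'd'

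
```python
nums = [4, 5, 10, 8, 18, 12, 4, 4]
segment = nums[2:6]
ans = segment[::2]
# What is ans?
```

nums has length 8. The slice nums[2:6] selects indices [2, 3, 4, 5] (2->10, 3->8, 4->18, 5->12), giving [10, 8, 18, 12]. So segment = [10, 8, 18, 12]. segment has length 4. The slice segment[::2] selects indices [0, 2] (0->10, 2->18), giving [10, 18].

[10, 18]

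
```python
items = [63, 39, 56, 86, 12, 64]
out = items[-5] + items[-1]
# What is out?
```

items has length 6. Negative index -5 maps to positive index 6 + (-5) = 1. items[1] = 39.
items has length 6. Negative index -1 maps to positive index 6 + (-1) = 5. items[5] = 64.
Sum: 39 + 64 = 103.

103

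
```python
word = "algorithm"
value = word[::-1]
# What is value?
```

word has length 9. The slice word[::-1] selects indices [8, 7, 6, 5, 4, 3, 2, 1, 0] (8->'m', 7->'h', 6->'t', 5->'i', 4->'r', 3->'o', 2->'g', 1->'l', 0->'a'), giving 'mhtirogla'.

'mhtirogla'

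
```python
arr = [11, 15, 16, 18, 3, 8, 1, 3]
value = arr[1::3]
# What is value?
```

arr has length 8. The slice arr[1::3] selects indices [1, 4, 7] (1->15, 4->3, 7->3), giving [15, 3, 3].

[15, 3, 3]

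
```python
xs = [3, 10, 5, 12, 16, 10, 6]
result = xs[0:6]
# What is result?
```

xs has length 7. The slice xs[0:6] selects indices [0, 1, 2, 3, 4, 5] (0->3, 1->10, 2->5, 3->12, 4->16, 5->10), giving [3, 10, 5, 12, 16, 10].

[3, 10, 5, 12, 16, 10]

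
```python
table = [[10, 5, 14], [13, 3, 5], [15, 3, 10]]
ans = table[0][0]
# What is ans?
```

table[0] = [10, 5, 14]. Taking column 0 of that row yields 10.

10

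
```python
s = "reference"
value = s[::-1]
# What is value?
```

s has length 9. The slice s[::-1] selects indices [8, 7, 6, 5, 4, 3, 2, 1, 0] (8->'e', 7->'c', 6->'n', 5->'e', 4->'r', 3->'e', 2->'f', 1->'e', 0->'r'), giving 'ecnerefer'.

'ecnerefer'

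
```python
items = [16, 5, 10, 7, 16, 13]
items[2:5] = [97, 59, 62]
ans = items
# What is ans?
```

items starts as [16, 5, 10, 7, 16, 13] (length 6). The slice items[2:5] covers indices [2, 3, 4] with values [10, 7, 16]. Replacing that slice with [97, 59, 62] (same length) produces [16, 5, 97, 59, 62, 13].

[16, 5, 97, 59, 62, 13]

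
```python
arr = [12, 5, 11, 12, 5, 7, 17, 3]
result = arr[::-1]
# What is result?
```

arr has length 8. The slice arr[::-1] selects indices [7, 6, 5, 4, 3, 2, 1, 0] (7->3, 6->17, 5->7, 4->5, 3->12, 2->11, 1->5, 0->12), giving [3, 17, 7, 5, 12, 11, 5, 12].

[3, 17, 7, 5, 12, 11, 5, 12]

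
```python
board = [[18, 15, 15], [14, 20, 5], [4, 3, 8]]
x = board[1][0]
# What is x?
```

board[1] = [14, 20, 5]. Taking column 0 of that row yields 14.

14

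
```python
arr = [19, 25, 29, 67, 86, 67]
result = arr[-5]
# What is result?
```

arr has length 6. Negative index -5 maps to positive index 6 + (-5) = 1. arr[1] = 25.

25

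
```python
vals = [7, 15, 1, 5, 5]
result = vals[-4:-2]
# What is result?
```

vals has length 5. The slice vals[-4:-2] selects indices [1, 2] (1->15, 2->1), giving [15, 1].

[15, 1]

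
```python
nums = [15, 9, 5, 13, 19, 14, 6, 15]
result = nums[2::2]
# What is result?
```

nums has length 8. The slice nums[2::2] selects indices [2, 4, 6] (2->5, 4->19, 6->6), giving [5, 19, 6].

[5, 19, 6]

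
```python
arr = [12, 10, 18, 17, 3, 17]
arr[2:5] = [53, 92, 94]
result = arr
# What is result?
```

arr starts as [12, 10, 18, 17, 3, 17] (length 6). The slice arr[2:5] covers indices [2, 3, 4] with values [18, 17, 3]. Replacing that slice with [53, 92, 94] (same length) produces [12, 10, 53, 92, 94, 17].

[12, 10, 53, 92, 94, 17]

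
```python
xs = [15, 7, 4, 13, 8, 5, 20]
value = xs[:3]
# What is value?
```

xs has length 7. The slice xs[:3] selects indices [0, 1, 2] (0->15, 1->7, 2->4), giving [15, 7, 4].

[15, 7, 4]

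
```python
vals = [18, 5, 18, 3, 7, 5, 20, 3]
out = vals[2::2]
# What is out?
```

vals has length 8. The slice vals[2::2] selects indices [2, 4, 6] (2->18, 4->7, 6->20), giving [18, 7, 20].

[18, 7, 20]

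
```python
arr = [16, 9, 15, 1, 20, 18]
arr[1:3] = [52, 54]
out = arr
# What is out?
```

arr starts as [16, 9, 15, 1, 20, 18] (length 6). The slice arr[1:3] covers indices [1, 2] with values [9, 15]. Replacing that slice with [52, 54] (same length) produces [16, 52, 54, 1, 20, 18].

[16, 52, 54, 1, 20, 18]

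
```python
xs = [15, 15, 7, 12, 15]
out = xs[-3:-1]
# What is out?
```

xs has length 5. The slice xs[-3:-1] selects indices [2, 3] (2->7, 3->12), giving [7, 12].

[7, 12]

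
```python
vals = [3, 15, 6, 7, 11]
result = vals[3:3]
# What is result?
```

vals has length 5. The slice vals[3:3] resolves to an empty index range, so the result is [].

[]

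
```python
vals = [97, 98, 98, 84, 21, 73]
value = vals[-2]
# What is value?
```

vals has length 6. Negative index -2 maps to positive index 6 + (-2) = 4. vals[4] = 21.

21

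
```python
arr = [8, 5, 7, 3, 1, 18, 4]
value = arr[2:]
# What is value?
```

arr has length 7. The slice arr[2:] selects indices [2, 3, 4, 5, 6] (2->7, 3->3, 4->1, 5->18, 6->4), giving [7, 3, 1, 18, 4].

[7, 3, 1, 18, 4]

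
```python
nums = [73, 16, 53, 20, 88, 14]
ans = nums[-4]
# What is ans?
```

nums has length 6. Negative index -4 maps to positive index 6 + (-4) = 2. nums[2] = 53.

53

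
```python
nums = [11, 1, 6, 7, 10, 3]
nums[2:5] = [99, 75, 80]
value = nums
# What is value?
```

nums starts as [11, 1, 6, 7, 10, 3] (length 6). The slice nums[2:5] covers indices [2, 3, 4] with values [6, 7, 10]. Replacing that slice with [99, 75, 80] (same length) produces [11, 1, 99, 75, 80, 3].

[11, 1, 99, 75, 80, 3]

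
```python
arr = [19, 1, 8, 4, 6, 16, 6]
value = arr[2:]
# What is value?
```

arr has length 7. The slice arr[2:] selects indices [2, 3, 4, 5, 6] (2->8, 3->4, 4->6, 5->16, 6->6), giving [8, 4, 6, 16, 6].

[8, 4, 6, 16, 6]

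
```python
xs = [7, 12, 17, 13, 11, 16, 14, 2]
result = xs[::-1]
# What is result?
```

xs has length 8. The slice xs[::-1] selects indices [7, 6, 5, 4, 3, 2, 1, 0] (7->2, 6->14, 5->16, 4->11, 3->13, 2->17, 1->12, 0->7), giving [2, 14, 16, 11, 13, 17, 12, 7].

[2, 14, 16, 11, 13, 17, 12, 7]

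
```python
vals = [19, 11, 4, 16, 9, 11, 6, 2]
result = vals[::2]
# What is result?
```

vals has length 8. The slice vals[::2] selects indices [0, 2, 4, 6] (0->19, 2->4, 4->9, 6->6), giving [19, 4, 9, 6].

[19, 4, 9, 6]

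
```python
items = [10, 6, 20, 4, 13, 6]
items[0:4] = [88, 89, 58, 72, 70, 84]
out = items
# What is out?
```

items starts as [10, 6, 20, 4, 13, 6] (length 6). The slice items[0:4] covers indices [0, 1, 2, 3] with values [10, 6, 20, 4]. Replacing that slice with [88, 89, 58, 72, 70, 84] (different length) produces [88, 89, 58, 72, 70, 84, 13, 6].

[88, 89, 58, 72, 70, 84, 13, 6]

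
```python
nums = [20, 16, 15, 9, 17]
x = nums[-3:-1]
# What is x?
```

nums has length 5. The slice nums[-3:-1] selects indices [2, 3] (2->15, 3->9), giving [15, 9].

[15, 9]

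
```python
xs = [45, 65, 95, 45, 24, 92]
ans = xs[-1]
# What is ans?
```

xs has length 6. Negative index -1 maps to positive index 6 + (-1) = 5. xs[5] = 92.

92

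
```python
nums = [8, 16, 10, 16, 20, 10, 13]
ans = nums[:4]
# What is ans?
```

nums has length 7. The slice nums[:4] selects indices [0, 1, 2, 3] (0->8, 1->16, 2->10, 3->16), giving [8, 16, 10, 16].

[8, 16, 10, 16]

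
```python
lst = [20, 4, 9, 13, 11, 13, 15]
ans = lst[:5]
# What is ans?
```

lst has length 7. The slice lst[:5] selects indices [0, 1, 2, 3, 4] (0->20, 1->4, 2->9, 3->13, 4->11), giving [20, 4, 9, 13, 11].

[20, 4, 9, 13, 11]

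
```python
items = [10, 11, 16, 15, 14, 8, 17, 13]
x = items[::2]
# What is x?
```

items has length 8. The slice items[::2] selects indices [0, 2, 4, 6] (0->10, 2->16, 4->14, 6->17), giving [10, 16, 14, 17].

[10, 16, 14, 17]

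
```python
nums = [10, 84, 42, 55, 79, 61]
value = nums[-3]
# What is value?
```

nums has length 6. Negative index -3 maps to positive index 6 + (-3) = 3. nums[3] = 55.

55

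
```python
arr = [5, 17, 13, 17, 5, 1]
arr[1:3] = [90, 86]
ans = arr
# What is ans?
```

arr starts as [5, 17, 13, 17, 5, 1] (length 6). The slice arr[1:3] covers indices [1, 2] with values [17, 13]. Replacing that slice with [90, 86] (same length) produces [5, 90, 86, 17, 5, 1].

[5, 90, 86, 17, 5, 1]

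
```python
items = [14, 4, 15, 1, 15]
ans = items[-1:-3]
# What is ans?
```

items has length 5. The slice items[-1:-3] resolves to an empty index range, so the result is [].

[]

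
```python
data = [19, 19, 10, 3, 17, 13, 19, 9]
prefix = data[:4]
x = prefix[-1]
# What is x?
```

data has length 8. The slice data[:4] selects indices [0, 1, 2, 3] (0->19, 1->19, 2->10, 3->3), giving [19, 19, 10, 3]. So prefix = [19, 19, 10, 3]. Then prefix[-1] = 3.

3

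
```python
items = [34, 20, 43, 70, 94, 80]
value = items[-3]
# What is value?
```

items has length 6. Negative index -3 maps to positive index 6 + (-3) = 3. items[3] = 70.

70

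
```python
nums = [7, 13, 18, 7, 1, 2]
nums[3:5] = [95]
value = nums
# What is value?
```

nums starts as [7, 13, 18, 7, 1, 2] (length 6). The slice nums[3:5] covers indices [3, 4] with values [7, 1]. Replacing that slice with [95] (different length) produces [7, 13, 18, 95, 2].

[7, 13, 18, 95, 2]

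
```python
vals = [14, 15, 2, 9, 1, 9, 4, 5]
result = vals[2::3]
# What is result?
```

vals has length 8. The slice vals[2::3] selects indices [2, 5] (2->2, 5->9), giving [2, 9].

[2, 9]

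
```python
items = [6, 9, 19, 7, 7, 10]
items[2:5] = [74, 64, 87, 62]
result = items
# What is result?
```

items starts as [6, 9, 19, 7, 7, 10] (length 6). The slice items[2:5] covers indices [2, 3, 4] with values [19, 7, 7]. Replacing that slice with [74, 64, 87, 62] (different length) produces [6, 9, 74, 64, 87, 62, 10].

[6, 9, 74, 64, 87, 62, 10]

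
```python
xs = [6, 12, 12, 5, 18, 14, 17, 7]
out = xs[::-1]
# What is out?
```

xs has length 8. The slice xs[::-1] selects indices [7, 6, 5, 4, 3, 2, 1, 0] (7->7, 6->17, 5->14, 4->18, 3->5, 2->12, 1->12, 0->6), giving [7, 17, 14, 18, 5, 12, 12, 6].

[7, 17, 14, 18, 5, 12, 12, 6]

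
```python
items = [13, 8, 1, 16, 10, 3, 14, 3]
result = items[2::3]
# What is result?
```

items has length 8. The slice items[2::3] selects indices [2, 5] (2->1, 5->3), giving [1, 3].

[1, 3]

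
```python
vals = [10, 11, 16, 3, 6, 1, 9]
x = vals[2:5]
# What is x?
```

vals has length 7. The slice vals[2:5] selects indices [2, 3, 4] (2->16, 3->3, 4->6), giving [16, 3, 6].

[16, 3, 6]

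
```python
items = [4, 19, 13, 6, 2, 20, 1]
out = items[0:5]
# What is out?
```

items has length 7. The slice items[0:5] selects indices [0, 1, 2, 3, 4] (0->4, 1->19, 2->13, 3->6, 4->2), giving [4, 19, 13, 6, 2].

[4, 19, 13, 6, 2]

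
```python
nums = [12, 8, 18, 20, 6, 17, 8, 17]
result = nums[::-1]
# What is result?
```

nums has length 8. The slice nums[::-1] selects indices [7, 6, 5, 4, 3, 2, 1, 0] (7->17, 6->8, 5->17, 4->6, 3->20, 2->18, 1->8, 0->12), giving [17, 8, 17, 6, 20, 18, 8, 12].

[17, 8, 17, 6, 20, 18, 8, 12]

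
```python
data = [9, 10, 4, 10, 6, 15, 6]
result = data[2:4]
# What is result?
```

data has length 7. The slice data[2:4] selects indices [2, 3] (2->4, 3->10), giving [4, 10].

[4, 10]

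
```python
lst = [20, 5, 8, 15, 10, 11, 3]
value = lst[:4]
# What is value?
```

lst has length 7. The slice lst[:4] selects indices [0, 1, 2, 3] (0->20, 1->5, 2->8, 3->15), giving [20, 5, 8, 15].

[20, 5, 8, 15]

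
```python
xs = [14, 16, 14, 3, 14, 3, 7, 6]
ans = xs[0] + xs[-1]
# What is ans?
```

xs has length 8. xs[0] = 14.
xs has length 8. Negative index -1 maps to positive index 8 + (-1) = 7. xs[7] = 6.
Sum: 14 + 6 = 20.

20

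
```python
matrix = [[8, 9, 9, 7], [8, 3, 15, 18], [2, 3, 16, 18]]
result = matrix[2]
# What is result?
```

matrix has 3 rows. Row 2 is [2, 3, 16, 18].

[2, 3, 16, 18]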